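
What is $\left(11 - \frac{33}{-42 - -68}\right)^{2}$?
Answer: $\frac{64009}{676} \approx 94.688$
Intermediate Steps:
$\left(11 - \frac{33}{-42 - -68}\right)^{2} = \left(11 - \frac{33}{-42 + 68}\right)^{2} = \left(11 - \frac{33}{26}\right)^{2} = \left(\frac{253}{26}\right)^{2} = \frac{64009}{676}$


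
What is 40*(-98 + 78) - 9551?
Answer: -10351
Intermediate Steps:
40*(-98 + 78) - 9551 = 40*(-20) - 9551 = -800 - 9551 = -10351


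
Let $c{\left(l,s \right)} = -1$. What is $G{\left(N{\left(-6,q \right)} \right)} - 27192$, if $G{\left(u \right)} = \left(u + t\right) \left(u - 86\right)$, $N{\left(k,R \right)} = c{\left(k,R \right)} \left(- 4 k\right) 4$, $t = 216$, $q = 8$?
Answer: $-49032$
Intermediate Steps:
$N{\left(k,R \right)} = 16 k$ ($N{\left(k,R \right)} = - \left(-4\right) k 4 = 4 k 4 = 16 k$)
$G{\left(u \right)} = \left(-86 + u\right) \left(216 + u\right)$ ($G{\left(u \right)} = \left(u + 216\right) \left(u - 86\right) = \left(216 + u\right) \left(-86 + u\right) = \left(-86 + u\right) \left(216 + u\right)$)
$G{\left(N{\left(-6,q \right)} \right)} - 27192 = \left(-18576 + \left(16 \left(-6\right)\right)^{2} + 130 \cdot 16 \left(-6\right)\right) - 27192 = \left(-18576 + \left(-96\right)^{2} + 130 \left(-96\right)\right) - 27192 = \left(-18576 + 9216 - 12480\right) - 27192 = -21840 - 27192 = -49032$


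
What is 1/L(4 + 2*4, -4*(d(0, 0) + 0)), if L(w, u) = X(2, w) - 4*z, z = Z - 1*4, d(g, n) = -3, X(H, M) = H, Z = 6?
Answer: -1/6 ≈ -0.16667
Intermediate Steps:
z = 2 (z = 6 - 1*4 = 6 - 4 = 2)
L(w, u) = -6 (L(w, u) = 2 - 4*2 = 2 - 8 = -6)
1/L(4 + 2*4, -4*(d(0, 0) + 0)) = 1/(-6) = -1/6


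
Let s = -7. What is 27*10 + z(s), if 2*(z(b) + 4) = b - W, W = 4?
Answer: 521/2 ≈ 260.50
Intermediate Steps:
z(b) = -6 + b/2 (z(b) = -4 + (b - 1*4)/2 = -4 + (b - 4)/2 = -4 + (-4 + b)/2 = -4 + (-2 + b/2) = -6 + b/2)
27*10 + z(s) = 27*10 + (-6 + (½)*(-7)) = 270 + (-6 - 7/2) = 270 - 19/2 = 521/2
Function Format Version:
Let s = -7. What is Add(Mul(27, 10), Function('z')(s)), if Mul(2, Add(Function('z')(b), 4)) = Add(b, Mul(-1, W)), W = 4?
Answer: Rational(521, 2) ≈ 260.50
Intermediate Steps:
Function('z')(b) = Add(-6, Mul(Rational(1, 2), b)) (Function('z')(b) = Add(-4, Mul(Rational(1, 2), Add(b, Mul(-1, 4)))) = Add(-4, Mul(Rational(1, 2), Add(b, -4))) = Add(-4, Mul(Rational(1, 2), Add(-4, b))) = Add(-4, Add(-2, Mul(Rational(1, 2), b))) = Add(-6, Mul(Rational(1, 2), b)))
Add(Mul(27, 10), Function('z')(s)) = Add(Mul(27, 10), Add(-6, Mul(Rational(1, 2), -7))) = Add(270, Add(-6, Rational(-7, 2))) = Add(270, Rational(-19, 2)) = Rational(521, 2)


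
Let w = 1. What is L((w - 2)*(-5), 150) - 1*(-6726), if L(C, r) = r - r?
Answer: 6726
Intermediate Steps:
L(C, r) = 0
L((w - 2)*(-5), 150) - 1*(-6726) = 0 - 1*(-6726) = 0 + 6726 = 6726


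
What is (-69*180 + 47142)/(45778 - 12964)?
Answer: 1929/1823 ≈ 1.0581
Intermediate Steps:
(-69*180 + 47142)/(45778 - 12964) = (-12420 + 47142)/32814 = 34722*(1/32814) = 1929/1823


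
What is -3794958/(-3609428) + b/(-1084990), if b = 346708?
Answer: 716518479349/979048321430 ≈ 0.73185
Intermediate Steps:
-3794958/(-3609428) + b/(-1084990) = -3794958/(-3609428) + 346708/(-1084990) = -3794958*(-1/3609428) + 346708*(-1/1084990) = 1897479/1804714 - 173354/542495 = 716518479349/979048321430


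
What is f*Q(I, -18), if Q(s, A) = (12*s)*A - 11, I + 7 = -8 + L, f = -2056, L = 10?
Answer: -2197864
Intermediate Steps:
I = -5 (I = -7 + (-8 + 10) = -7 + 2 = -5)
Q(s, A) = -11 + 12*A*s (Q(s, A) = 12*A*s - 11 = -11 + 12*A*s)
f*Q(I, -18) = -2056*(-11 + 12*(-18)*(-5)) = -2056*(-11 + 1080) = -2056*1069 = -2197864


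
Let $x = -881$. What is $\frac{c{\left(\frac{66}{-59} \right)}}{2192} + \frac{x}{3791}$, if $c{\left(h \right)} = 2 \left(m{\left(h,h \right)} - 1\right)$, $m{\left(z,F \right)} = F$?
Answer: $- \frac{57442859}{245141224} \approx -0.23433$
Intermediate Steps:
$c{\left(h \right)} = -2 + 2 h$ ($c{\left(h \right)} = 2 \left(h - 1\right) = 2 \left(-1 + h\right) = -2 + 2 h$)
$\frac{c{\left(\frac{66}{-59} \right)}}{2192} + \frac{x}{3791} = \frac{-2 + 2 \frac{66}{-59}}{2192} - \frac{881}{3791} = \left(-2 + 2 \cdot 66 \left(- \frac{1}{59}\right)\right) \frac{1}{2192} - \frac{881}{3791} = \left(-2 + 2 \left(- \frac{66}{59}\right)\right) \frac{1}{2192} - \frac{881}{3791} = \left(-2 - \frac{132}{59}\right) \frac{1}{2192} - \frac{881}{3791} = \left(- \frac{250}{59}\right) \frac{1}{2192} - \frac{881}{3791} = - \frac{125}{64664} - \frac{881}{3791} = - \frac{57442859}{245141224}$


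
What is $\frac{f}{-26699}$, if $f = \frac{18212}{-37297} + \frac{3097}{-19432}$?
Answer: $\frac{469404393}{19350241861496} \approx 2.4258 \cdot 10^{-5}$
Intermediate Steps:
$f = - \frac{469404393}{724755304}$ ($f = 18212 \left(- \frac{1}{37297}\right) + 3097 \left(- \frac{1}{19432}\right) = - \frac{18212}{37297} - \frac{3097}{19432} = - \frac{469404393}{724755304} \approx -0.64767$)
$\frac{f}{-26699} = - \frac{469404393}{724755304 \left(-26699\right)} = \left(- \frac{469404393}{724755304}\right) \left(- \frac{1}{26699}\right) = \frac{469404393}{19350241861496}$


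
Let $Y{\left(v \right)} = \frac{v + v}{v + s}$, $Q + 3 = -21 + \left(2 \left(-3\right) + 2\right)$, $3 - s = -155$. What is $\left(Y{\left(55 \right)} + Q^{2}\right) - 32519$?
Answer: $- \frac{6759445}{213} \approx -31734.0$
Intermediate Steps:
$s = 158$ ($s = 3 - -155 = 3 + 155 = 158$)
$Q = -28$ ($Q = -3 + \left(-21 + \left(2 \left(-3\right) + 2\right)\right) = -3 + \left(-21 + \left(-6 + 2\right)\right) = -3 - 25 = -28$)
$Y{\left(v \right)} = \frac{2 v}{158 + v}$ ($Y{\left(v \right)} = \frac{v + v}{v + 158} = \frac{2 v}{158 + v}$)
$\left(Y{\left(55 \right)} + Q^{2}\right) - 32519 = \left(2 \cdot 55 \frac{1}{158 + 55} + \left(-28\right)^{2}\right) - 32519 = \left(2 \cdot 55 \cdot \frac{1}{213} + 784\right) - 32519 = \left(\frac{110}{213} + 784\right) - 32519 = \frac{167102}{213} - 32519 = - \frac{6759445}{213}$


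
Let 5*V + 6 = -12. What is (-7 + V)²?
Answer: 2809/25 ≈ 112.36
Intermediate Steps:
V = -18/5 (V = -6/5 + (⅕)*(-12) = -6/5 - 12/5 = -18/5 ≈ -3.6000)
(-7 + V)² = (-7 - 18/5)² = (-53/5)² = 2809/25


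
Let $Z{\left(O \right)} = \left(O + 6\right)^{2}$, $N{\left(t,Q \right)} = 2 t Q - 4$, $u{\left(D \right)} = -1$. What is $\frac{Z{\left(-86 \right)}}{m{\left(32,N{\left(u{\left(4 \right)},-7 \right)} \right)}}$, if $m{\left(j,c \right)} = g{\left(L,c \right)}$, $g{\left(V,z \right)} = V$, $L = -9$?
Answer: $- \frac{6400}{9} \approx -711.11$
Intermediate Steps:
$N{\left(t,Q \right)} = -4 + 2 Q t$ ($N{\left(t,Q \right)} = 2 Q t - 4 = -4 + 2 Q t$)
$Z{\left(O \right)} = \left(6 + O\right)^{2}$
$m{\left(j,c \right)} = -9$
$\frac{Z{\left(-86 \right)}}{m{\left(32,N{\left(u{\left(4 \right)},-7 \right)} \right)}} = \frac{\left(6 - 86\right)^{2}}{-9} = \left(-80\right)^{2} \left(- \frac{1}{9}\right) = 6400 \left(- \frac{1}{9}\right) = - \frac{6400}{9}$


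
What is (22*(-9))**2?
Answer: 39204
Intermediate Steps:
(22*(-9))**2 = (-198)**2 = 39204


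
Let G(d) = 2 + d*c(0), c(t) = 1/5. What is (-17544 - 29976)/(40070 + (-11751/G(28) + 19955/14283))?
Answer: -5158334016/4181942681 ≈ -1.2335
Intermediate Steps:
c(t) = ⅕
G(d) = 2 + d/5 (G(d) = 2 + d*(⅕) = 2 + d/5)
(-17544 - 29976)/(40070 + (-11751/G(28) + 19955/14283)) = (-17544 - 29976)/(40070 + (-11751/(2 + (⅕)*28) + 19955/14283)) = -47520/(40070 + (-11751/(2 + 28/5) + 19955*(1/14283))) = -47520/(40070 + (-11751/38/5 + 19955/14283)) = -47520/(40070 + (-11751*5/38 + 19955/14283)) = -47520/(40070 + (-58755/38 + 19955/14283)) = -47520/(40070 - 838439375/542754) = -47520/20909713405/542754 = -47520*542754/20909713405 = -5158334016/4181942681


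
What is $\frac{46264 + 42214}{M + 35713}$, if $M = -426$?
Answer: $\frac{88478}{35287} \approx 2.5074$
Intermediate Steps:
$\frac{46264 + 42214}{M + 35713} = \frac{46264 + 42214}{-426 + 35713} = \frac{88478}{35287}$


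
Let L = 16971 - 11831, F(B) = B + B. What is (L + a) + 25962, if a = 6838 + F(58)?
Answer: 38056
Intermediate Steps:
F(B) = 2*B
L = 5140
a = 6954 (a = 6838 + 2*58 = 6838 + 116 = 6954)
(L + a) + 25962 = (5140 + 6954) + 25962 = 12094 + 25962 = 38056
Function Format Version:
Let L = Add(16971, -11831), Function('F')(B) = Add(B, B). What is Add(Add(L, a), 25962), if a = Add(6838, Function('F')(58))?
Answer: 38056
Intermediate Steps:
Function('F')(B) = Mul(2, B)
L = 5140
a = 6954 (a = Add(6838, Mul(2, 58)) = Add(6838, 116) = 6954)
Add(Add(L, a), 25962) = Add(Add(5140, 6954), 25962) = Add(12094, 25962) = 38056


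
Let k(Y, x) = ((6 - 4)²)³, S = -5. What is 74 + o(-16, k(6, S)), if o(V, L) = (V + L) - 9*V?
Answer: 266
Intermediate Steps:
k(Y, x) = 64 (k(Y, x) = (2²)³ = 4³ = 64)
o(V, L) = L - 8*V (o(V, L) = (L + V) - 9*V = L - 8*V)
74 + o(-16, k(6, S)) = 74 + (64 - 8*(-16)) = 74 + (64 + 128) = 74 + 192 = 266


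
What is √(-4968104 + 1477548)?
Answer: 2*I*√872639 ≈ 1868.3*I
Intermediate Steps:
√(-4968104 + 1477548) = √(-3490556) = 2*I*√872639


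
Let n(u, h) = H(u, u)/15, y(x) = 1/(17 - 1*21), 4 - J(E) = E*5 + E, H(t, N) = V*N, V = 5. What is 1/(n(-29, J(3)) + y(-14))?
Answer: -12/119 ≈ -0.10084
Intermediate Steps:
H(t, N) = 5*N
J(E) = 4 - 6*E (J(E) = 4 - (E*5 + E) = 4 - (5*E + E) = 4 - 6*E)
y(x) = -¼ (y(x) = 1/(17 - 21) = 1/(-4) = -¼)
n(u, h) = u/3 (n(u, h) = (5*u)/15 = (5*u)*(1/15) = u/3)
1/(n(-29, J(3)) + y(-14)) = 1/((⅓)*(-29) - ¼) = 1/(-29/3 - ¼) = 1/(-119/12) = -12/119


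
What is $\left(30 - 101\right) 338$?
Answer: $-23998$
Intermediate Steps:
$\left(30 - 101\right) 338 = \left(-71\right) 338 = -23998$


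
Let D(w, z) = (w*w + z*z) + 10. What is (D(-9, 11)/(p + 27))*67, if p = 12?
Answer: 14204/39 ≈ 364.21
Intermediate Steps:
D(w, z) = 10 + w² + z² (D(w, z) = (w² + z²) + 10 = 10 + w² + z²)
(D(-9, 11)/(p + 27))*67 = ((10 + (-9)² + 11²)/(12 + 27))*67 = ((10 + 81 + 121)/39)*67 = (212*(1/39))*67 = (212/39)*67 = 14204/39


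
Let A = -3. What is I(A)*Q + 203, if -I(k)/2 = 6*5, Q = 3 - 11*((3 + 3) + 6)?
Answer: 7943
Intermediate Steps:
Q = -129 (Q = 3 - 11*(6 + 6) = 3 - 11*12 = 3 - 132 = -129)
I(k) = -60 (I(k) = -12*5 = -2*30 = -60)
I(A)*Q + 203 = -60*(-129) + 203 = 7740 + 203 = 7943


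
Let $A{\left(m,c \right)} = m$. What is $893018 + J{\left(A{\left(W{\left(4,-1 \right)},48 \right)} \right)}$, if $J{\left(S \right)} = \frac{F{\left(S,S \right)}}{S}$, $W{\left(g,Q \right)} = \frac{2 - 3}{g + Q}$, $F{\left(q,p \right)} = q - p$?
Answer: $893018$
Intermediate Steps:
$W{\left(g,Q \right)} = - \frac{1}{Q + g}$
$J{\left(S \right)} = 0$ ($J{\left(S \right)} = \frac{S - S}{S} = \frac{0}{S} = 0$)
$893018 + J{\left(A{\left(W{\left(4,-1 \right)},48 \right)} \right)} = 893018 + 0 = 893018$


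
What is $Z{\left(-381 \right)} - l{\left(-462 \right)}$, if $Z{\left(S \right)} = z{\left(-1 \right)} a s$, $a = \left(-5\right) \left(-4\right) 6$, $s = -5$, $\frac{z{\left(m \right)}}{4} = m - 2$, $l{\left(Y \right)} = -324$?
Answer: $7524$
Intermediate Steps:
$z{\left(m \right)} = -8 + 4 m$ ($z{\left(m \right)} = 4 \left(m - 2\right) = 4 \left(-2 + m\right) = -8 + 4 m$)
$a = 120$ ($a = 20 \cdot 6 = 120$)
$Z{\left(S \right)} = 7200$ ($Z{\left(S \right)} = \left(-8 + 4 \left(-1\right)\right) 120 \left(-5\right) = \left(-8 - 4\right) 120 \left(-5\right) = \left(-12\right) 120 \left(-5\right) = \left(-1440\right) \left(-5\right) = 7200$)
$Z{\left(-381 \right)} - l{\left(-462 \right)} = 7200 - -324 = 7200 + 324 = 7524$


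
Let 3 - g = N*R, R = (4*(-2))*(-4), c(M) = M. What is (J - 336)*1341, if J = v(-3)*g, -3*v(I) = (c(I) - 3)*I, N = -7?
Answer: -2277018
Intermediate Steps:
R = 32 (R = -8*(-4) = 32)
v(I) = -I*(-3 + I)/3 (v(I) = -(I - 3)*I/3 = -(-3 + I)*I/3 = -I*(-3 + I)/3)
g = 227 (g = 3 - (-7)*32 = 3 - 1*(-224) = 3 + 224 = 227)
J = -1362 (J = ((1/3)*(-3)*(3 - 1*(-3)))*227 = ((1/3)*(-3)*(3 + 3))*227 = ((1/3)*(-3)*6)*227 = -6*227 = -1362)
(J - 336)*1341 = (-1362 - 336)*1341 = -1698*1341 = -2277018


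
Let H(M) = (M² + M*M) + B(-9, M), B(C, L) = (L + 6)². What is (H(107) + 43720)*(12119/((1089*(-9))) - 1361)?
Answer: -96356187760/891 ≈ -1.0814e+8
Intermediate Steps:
B(C, L) = (6 + L)²
H(M) = (6 + M)² + 2*M² (H(M) = (M² + M*M) + (6 + M)² = (M² + M²) + (6 + M)² = 2*M² + (6 + M)² = (6 + M)² + 2*M²)
(H(107) + 43720)*(12119/((1089*(-9))) - 1361) = (((6 + 107)² + 2*107²) + 43720)*(12119/((1089*(-9))) - 1361) = ((113² + 2*11449) + 43720)*(12119/(-9801) - 1361) = ((12769 + 22898) + 43720)*(12119*(-1/9801) - 1361) = (35667 + 43720)*(-12119/9801 - 1361) = 79387*(-13351280/9801) = -96356187760/891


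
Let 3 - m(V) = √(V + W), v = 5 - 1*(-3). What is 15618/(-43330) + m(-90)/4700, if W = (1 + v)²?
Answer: -7327461/20365100 - 3*I/4700 ≈ -0.3598 - 0.0006383*I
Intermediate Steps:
v = 8 (v = 5 + 3 = 8)
W = 81 (W = (1 + 8)² = 9² = 81)
m(V) = 3 - √(81 + V) (m(V) = 3 - √(V + 81) = 3 - √(81 + V))
15618/(-43330) + m(-90)/4700 = 15618/(-43330) + (3 - √(81 - 90))/4700 = 15618*(-1/43330) + (3 - √(-9))*(1/4700) = -7809/21665 + (3 - 3*I)*(1/4700) = -7809/21665 + (3/4700 - 3*I/4700) = -7327461/20365100 - 3*I/4700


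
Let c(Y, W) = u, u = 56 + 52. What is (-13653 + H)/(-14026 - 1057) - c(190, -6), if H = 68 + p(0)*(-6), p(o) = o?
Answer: -1615379/15083 ≈ -107.10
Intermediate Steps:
u = 108
c(Y, W) = 108
H = 68 (H = 68 + 0*(-6) = 68 + 0 = 68)
(-13653 + H)/(-14026 - 1057) - c(190, -6) = (-13653 + 68)/(-14026 - 1057) - 1*108 = -13585/(-15083) - 108 = -13585*(-1/15083) - 108 = 13585/15083 - 108 = -1615379/15083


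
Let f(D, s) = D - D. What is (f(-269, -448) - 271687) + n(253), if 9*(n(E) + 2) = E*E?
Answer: -2381192/9 ≈ -2.6458e+5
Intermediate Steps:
n(E) = -2 + E²/9 (n(E) = -2 + (E*E)/9 = -2 + E²/9)
f(D, s) = 0
(f(-269, -448) - 271687) + n(253) = (0 - 271687) + (-2 + (⅑)*253²) = -271687 + (-2 + (⅑)*64009) = -271687 + (-2 + 64009/9) = -271687 + 63991/9 = -2381192/9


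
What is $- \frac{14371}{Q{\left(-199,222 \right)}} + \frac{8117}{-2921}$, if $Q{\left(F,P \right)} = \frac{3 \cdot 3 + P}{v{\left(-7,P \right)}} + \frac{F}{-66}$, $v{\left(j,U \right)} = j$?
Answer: $\frac{2754464063}{5780659} \approx 476.5$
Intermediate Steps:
$Q{\left(F,P \right)} = - \frac{9}{7} - \frac{P}{7} - \frac{F}{66}$ ($Q{\left(F,P \right)} = \frac{3 \cdot 3 + P}{-7} + \frac{F}{-66} = \left(9 + P\right) \left(- \frac{1}{7}\right) + F \left(- \frac{1}{66}\right) = \left(- \frac{9}{7} - \frac{P}{7}\right) - \frac{F}{66} = - \frac{9}{7} - \frac{P}{7} - \frac{F}{66}$)
$- \frac{14371}{Q{\left(-199,222 \right)}} + \frac{8117}{-2921} = - \frac{14371}{- \frac{9}{7} - \frac{222}{7} - - \frac{199}{66}} + \frac{8117}{-2921} = - \frac{14371}{- \frac{9}{7} - \frac{222}{7} + \frac{199}{66}} + 8117 \left(- \frac{1}{2921}\right) = - \frac{14371}{- \frac{1979}{66}} - \frac{8117}{2921} = \left(-14371\right) \left(- \frac{66}{1979}\right) - \frac{8117}{2921} = \frac{948486}{1979} - \frac{8117}{2921} = \frac{2754464063}{5780659}$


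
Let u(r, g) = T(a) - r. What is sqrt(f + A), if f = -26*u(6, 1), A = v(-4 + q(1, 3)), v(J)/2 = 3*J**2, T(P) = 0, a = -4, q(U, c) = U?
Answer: sqrt(210) ≈ 14.491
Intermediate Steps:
u(r, g) = -r (u(r, g) = 0 - r = -r)
v(J) = 6*J**2 (v(J) = 2*(3*J**2) = 6*J**2)
A = 54 (A = 6*(-4 + 1)**2 = 6*(-3)**2 = 6*9 = 54)
f = 156 (f = -(-26)*6 = -26*(-6) = 156)
sqrt(f + A) = sqrt(156 + 54) = sqrt(210)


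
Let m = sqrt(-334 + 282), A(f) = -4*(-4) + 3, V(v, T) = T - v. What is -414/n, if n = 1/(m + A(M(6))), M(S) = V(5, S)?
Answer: -7866 - 828*I*sqrt(13) ≈ -7866.0 - 2985.4*I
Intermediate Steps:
M(S) = -5 + S (M(S) = S - 1*5 = S - 5 = -5 + S)
A(f) = 19 (A(f) = 16 + 3 = 19)
m = 2*I*sqrt(13) (m = sqrt(-52) = 2*I*sqrt(13) ≈ 7.2111*I)
n = 1/(19 + 2*I*sqrt(13)) (n = 1/(2*I*sqrt(13) + 19) = 1/(19 + 2*I*sqrt(13)) ≈ 0.046005 - 0.01746*I)
-414/n = -414/(19/413 - 2*I*sqrt(13)/413)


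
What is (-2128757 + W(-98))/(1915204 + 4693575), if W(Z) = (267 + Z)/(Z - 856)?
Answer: -2030834347/6304775166 ≈ -0.32211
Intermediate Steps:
W(Z) = (267 + Z)/(-856 + Z)
(-2128757 + W(-98))/(1915204 + 4693575) = (-2128757 + (267 - 98)/(-856 - 98))/(1915204 + 4693575) = (-2128757 + 169/(-954))/6608779 = (-2128757 - 1/954*169)*(1/6608779) = (-2128757 - 169/954)*(1/6608779) = -2030834347/954*1/6608779 = -2030834347/6304775166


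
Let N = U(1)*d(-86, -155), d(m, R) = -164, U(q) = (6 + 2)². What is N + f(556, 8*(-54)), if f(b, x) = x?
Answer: -10928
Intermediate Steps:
U(q) = 64 (U(q) = 8² = 64)
N = -10496 (N = 64*(-164) = -10496)
N + f(556, 8*(-54)) = -10496 + 8*(-54) = -10496 - 432 = -10928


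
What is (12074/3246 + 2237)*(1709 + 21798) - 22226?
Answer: 85451552018/1623 ≈ 5.2650e+7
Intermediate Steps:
(12074/3246 + 2237)*(1709 + 21798) - 22226 = (12074*(1/3246) + 2237)*23507 - 22226 = (6037/1623 + 2237)*23507 - 22226 = (3636688/1623)*23507 - 22226 = 85487624816/1623 - 22226 = 85451552018/1623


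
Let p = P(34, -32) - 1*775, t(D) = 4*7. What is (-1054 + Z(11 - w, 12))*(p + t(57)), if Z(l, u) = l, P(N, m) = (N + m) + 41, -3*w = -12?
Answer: 737088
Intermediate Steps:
w = 4 (w = -1/3*(-12) = 4)
P(N, m) = 41 + N + m
t(D) = 28
p = -732 (p = (41 + 34 - 32) - 1*775 = 43 - 775 = -732)
(-1054 + Z(11 - w, 12))*(p + t(57)) = (-1054 + (11 - 1*4))*(-732 + 28) = (-1054 + (11 - 4))*(-704) = (-1054 + 7)*(-704) = -1047*(-704) = 737088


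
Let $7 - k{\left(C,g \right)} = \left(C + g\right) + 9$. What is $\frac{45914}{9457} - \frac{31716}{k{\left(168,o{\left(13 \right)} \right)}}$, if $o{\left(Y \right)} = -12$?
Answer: $\frac{153596312}{747103} \approx 205.59$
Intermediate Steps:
$k{\left(C,g \right)} = -2 - C - g$ ($k{\left(C,g \right)} = 7 - \left(\left(C + g\right) + 9\right) = 7 - \left(9 + C + g\right) = -2 - C - g$)
$\frac{45914}{9457} - \frac{31716}{k{\left(168,o{\left(13 \right)} \right)}} = \frac{45914}{9457} - \frac{31716}{-2 - 168 - -12} = 45914 \cdot \frac{1}{9457} - \frac{31716}{-2 - 168 + 12} = \frac{45914}{9457} - \frac{31716}{-158} = \frac{45914}{9457} - - \frac{15858}{79} = \frac{45914}{9457} + \frac{15858}{79} = \frac{153596312}{747103}$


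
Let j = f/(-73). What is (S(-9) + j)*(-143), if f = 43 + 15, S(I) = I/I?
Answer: -2145/73 ≈ -29.384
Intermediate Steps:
S(I) = 1
f = 58
j = -58/73 (j = 58/(-73) = 58*(-1/73) = -58/73 ≈ -0.79452)
(S(-9) + j)*(-143) = (1 - 58/73)*(-143) = (15/73)*(-143) = -2145/73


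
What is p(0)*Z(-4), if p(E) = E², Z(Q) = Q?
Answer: 0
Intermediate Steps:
p(0)*Z(-4) = 0²*(-4) = 0*(-4) = 0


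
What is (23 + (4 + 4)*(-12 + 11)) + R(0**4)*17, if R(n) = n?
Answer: 15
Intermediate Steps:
(23 + (4 + 4)*(-12 + 11)) + R(0**4)*17 = (23 + (4 + 4)*(-12 + 11)) + 0**4*17 = (23 + 8*(-1)) + 0*17 = (23 - 8) + 0 = 15 + 0 = 15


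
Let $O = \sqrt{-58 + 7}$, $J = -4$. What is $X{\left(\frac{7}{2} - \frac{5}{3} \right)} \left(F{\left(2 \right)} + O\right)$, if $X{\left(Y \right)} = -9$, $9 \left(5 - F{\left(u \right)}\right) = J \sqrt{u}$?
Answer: $-45 - 4 \sqrt{2} - 9 i \sqrt{51} \approx -50.657 - 64.273 i$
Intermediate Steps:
$F{\left(u \right)} = 5 + \frac{4 \sqrt{u}}{9}$ ($F{\left(u \right)} = 5 - \frac{\left(-4\right) \sqrt{u}}{9} = 5 + \frac{4 \sqrt{u}}{9}$)
$O = i \sqrt{51}$ ($O = \sqrt{-51} = i \sqrt{51} \approx 7.1414 i$)
$X{\left(\frac{7}{2} - \frac{5}{3} \right)} \left(F{\left(2 \right)} + O\right) = - 9 \left(\left(5 + \frac{4 \sqrt{2}}{9}\right) + i \sqrt{51}\right) = - 9 \left(5 + \frac{4 \sqrt{2}}{9} + i \sqrt{51}\right) = -45 - 4 \sqrt{2} - 9 i \sqrt{51}$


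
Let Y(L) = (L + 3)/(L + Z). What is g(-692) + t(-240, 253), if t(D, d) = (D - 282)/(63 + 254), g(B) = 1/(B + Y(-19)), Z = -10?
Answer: -10476337/6356484 ≈ -1.6481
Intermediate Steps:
Y(L) = (3 + L)/(-10 + L) (Y(L) = (L + 3)/(L - 10) = (3 + L)/(-10 + L))
g(B) = 1/(16/29 + B) (g(B) = 1/(B + (3 - 19)/(-10 - 19)) = 1/(B - 16/(-29)) = 1/(B - 1/29*(-16)) = 1/(B + 16/29) = 1/(16/29 + B))
t(D, d) = -282/317 + D/317 (t(D, d) = (-282 + D)/317 = (-282 + D)*(1/317) = -282/317 + D/317)
g(-692) + t(-240, 253) = 29/(16 + 29*(-692)) + (-282/317 + (1/317)*(-240)) = 29/(16 - 20068) + (-282/317 - 240/317) = 29/(-20052) - 522/317 = 29*(-1/20052) - 522/317 = -29/20052 - 522/317 = -10476337/6356484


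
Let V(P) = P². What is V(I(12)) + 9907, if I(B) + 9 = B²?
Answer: 28132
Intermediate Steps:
I(B) = -9 + B²
V(I(12)) + 9907 = (-9 + 12²)² + 9907 = (-9 + 144)² + 9907 = 135² + 9907 = 18225 + 9907 = 28132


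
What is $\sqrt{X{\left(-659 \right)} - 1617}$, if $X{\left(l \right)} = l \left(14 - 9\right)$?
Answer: $4 i \sqrt{307} \approx 70.086 i$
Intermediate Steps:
$X{\left(l \right)} = 5 l$ ($X{\left(l \right)} = l 5 = 5 l$)
$\sqrt{X{\left(-659 \right)} - 1617} = \sqrt{5 \left(-659\right) - 1617} = \sqrt{-3295 - 1617} = \sqrt{-4912} = 4 i \sqrt{307}$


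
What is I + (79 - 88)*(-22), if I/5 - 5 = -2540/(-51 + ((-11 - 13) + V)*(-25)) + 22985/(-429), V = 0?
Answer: -5340314/78507 ≈ -68.023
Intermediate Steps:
I = -20884700/78507 (I = 25 + 5*(-2540/(-51 + ((-11 - 13) + 0)*(-25)) + 22985/(-429)) = 25 + 5*(-2540/(-51 + (-24 + 0)*(-25)) + 22985*(-1/429)) = 25 + 5*(-2540/(-51 - 24*(-25)) - 22985/429) = 25 + 5*(-2540/(-51 + 600) - 22985/429) = 25 + 5*(-2540/549 - 22985/429) = 25 + 5*(-4569475/78507) = 25 - 22847375/78507 = -20884700/78507 ≈ -266.02)
I + (79 - 88)*(-22) = -20884700/78507 + (79 - 88)*(-22) = -20884700/78507 - 9*(-22) = -20884700/78507 + 198 = -5340314/78507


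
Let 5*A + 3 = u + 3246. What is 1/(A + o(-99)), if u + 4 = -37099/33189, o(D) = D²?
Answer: 7215/75386479 ≈ 9.5707e-5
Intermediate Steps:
u = -7385/1443 (u = -4 - 37099/33189 = -4 - 37099*1/33189 = -4 - 1613/1443 = -7385/1443 ≈ -5.1178)
A = 4672264/7215 (A = -⅗ + (-7385/1443 + 3246)/5 = -⅗ + (⅕)*(4676593/1443) = -⅗ + 4676593/7215 = 4672264/7215 ≈ 647.58)
1/(A + o(-99)) = 1/(4672264/7215 + (-99)²) = 1/(4672264/7215 + 9801) = 1/(75386479/7215) = 7215/75386479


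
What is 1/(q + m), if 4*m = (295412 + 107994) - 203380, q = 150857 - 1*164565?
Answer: 2/72597 ≈ 2.7549e-5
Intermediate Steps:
q = -13708 (q = 150857 - 164565 = -13708)
m = 100013/2 (m = ((295412 + 107994) - 203380)/4 = (403406 - 203380)/4 = (¼)*200026 = 100013/2 ≈ 50007.)
1/(q + m) = 1/(-13708 + 100013/2) = 1/(72597/2) = 2/72597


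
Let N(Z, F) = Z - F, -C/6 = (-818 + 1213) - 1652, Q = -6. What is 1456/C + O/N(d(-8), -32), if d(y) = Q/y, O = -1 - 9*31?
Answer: -4128152/494001 ≈ -8.3566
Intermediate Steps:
O = -280 (O = -1 - 279 = -280)
C = 7542 (C = -6*((-818 + 1213) - 1652) = -6*(395 - 1652) = -6*(-1257) = 7542)
d(y) = -6/y
1456/C + O/N(d(-8), -32) = 1456/7542 - 280/(-6/(-8) - 1*(-32)) = 1456*(1/7542) - 280/(-6*(-1/8) + 32) = 728/3771 - 280/(3/4 + 32) = 728/3771 - 280/131/4 = 728/3771 - 280*4/131 = 728/3771 - 1120/131 = -4128152/494001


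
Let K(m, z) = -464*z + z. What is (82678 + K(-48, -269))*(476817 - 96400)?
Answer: 78831912825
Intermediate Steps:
K(m, z) = -463*z
(82678 + K(-48, -269))*(476817 - 96400) = (82678 - 463*(-269))*(476817 - 96400) = (82678 + 124547)*380417 = 207225*380417 = 78831912825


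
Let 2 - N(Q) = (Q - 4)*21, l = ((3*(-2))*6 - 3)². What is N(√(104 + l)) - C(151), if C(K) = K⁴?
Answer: -519885515 - 105*√65 ≈ -5.1989e+8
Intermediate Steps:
l = 1521 (l = (-6*6 - 3)² = (-36 - 3)² = (-39)² = 1521)
N(Q) = 86 - 21*Q (N(Q) = 2 - (Q - 4)*21 = 2 - (-4 + Q)*21 = 2 - (-84 + 21*Q) = 2 + (84 - 21*Q) = 86 - 21*Q)
N(√(104 + l)) - C(151) = (86 - 21*√(104 + 1521)) - 1*151⁴ = (86 - 105*√65) - 1*519885601 = (86 - 105*√65) - 519885601 = -519885515 - 105*√65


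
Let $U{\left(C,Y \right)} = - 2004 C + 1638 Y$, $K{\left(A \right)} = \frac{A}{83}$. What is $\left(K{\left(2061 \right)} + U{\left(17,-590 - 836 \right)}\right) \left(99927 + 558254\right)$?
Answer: $- \frac{129461561419647}{83} \approx -1.5598 \cdot 10^{12}$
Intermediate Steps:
$K{\left(A \right)} = \frac{A}{83}$ ($K{\left(A \right)} = A \frac{1}{83} = \frac{A}{83}$)
$\left(K{\left(2061 \right)} + U{\left(17,-590 - 836 \right)}\right) \left(99927 + 558254\right) = \left(\frac{1}{83} \cdot 2061 + \left(\left(-2004\right) 17 + 1638 \left(-590 - 836\right)\right)\right) \left(99927 + 558254\right) = \left(\frac{2061}{83} + \left(-34068 + 1638 \left(-1426\right)\right)\right) 658181 = \left(\frac{2061}{83} - 2369856\right) 658181 = \left(- \frac{196695987}{83}\right) 658181 = - \frac{129461561419647}{83}$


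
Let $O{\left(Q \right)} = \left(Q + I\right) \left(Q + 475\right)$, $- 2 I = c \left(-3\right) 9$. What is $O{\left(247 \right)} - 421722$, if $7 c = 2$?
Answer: $- \frac{1684222}{7} \approx -2.406 \cdot 10^{5}$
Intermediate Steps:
$c = \frac{2}{7}$ ($c = \frac{1}{7} \cdot 2 = \frac{2}{7} \approx 0.28571$)
$I = \frac{27}{7}$ ($I = - \frac{\frac{2}{7} \left(-3\right) 9}{2} = - \frac{\left(- \frac{6}{7}\right) 9}{2} = \left(- \frac{1}{2}\right) \left(- \frac{54}{7}\right) = \frac{27}{7} \approx 3.8571$)
$O{\left(Q \right)} = \left(475 + Q\right) \left(\frac{27}{7} + Q\right)$ ($O{\left(Q \right)} = \left(Q + \frac{27}{7}\right) \left(Q + 475\right) = \left(\frac{27}{7} + Q\right) \left(475 + Q\right) = \left(475 + Q\right) \left(\frac{27}{7} + Q\right)$)
$O{\left(247 \right)} - 421722 = \left(\frac{12825}{7} + 247^{2} + \frac{3352}{7} \cdot 247\right) - 421722 = \left(\frac{12825}{7} + 61009 + \frac{827944}{7}\right) - 421722 = \frac{1267832}{7} - 421722 = - \frac{1684222}{7}$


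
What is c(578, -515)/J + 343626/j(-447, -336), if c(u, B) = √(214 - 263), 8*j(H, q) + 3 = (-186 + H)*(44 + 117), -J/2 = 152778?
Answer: -229084/8493 - 7*I/305556 ≈ -26.973 - 2.2909e-5*I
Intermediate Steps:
J = -305556 (J = -2*152778 = -305556)
j(H, q) = -29949/8 + 161*H/8 (j(H, q) = -3/8 + ((-186 + H)*(44 + 117))/8 = -3/8 + ((-186 + H)*161)/8 = -3/8 + (-29946 + 161*H)/8 = -3/8 + (-14973/4 + 161*H/8) = -29949/8 + 161*H/8)
c(u, B) = 7*I (c(u, B) = √(-49) = 7*I)
c(578, -515)/J + 343626/j(-447, -336) = (7*I)/(-305556) + 343626/(-29949/8 + (161/8)*(-447)) = (7*I)*(-1/305556) + 343626/(-29949/8 - 71967/8) = -7*I/305556 + 343626/(-25479/2) = -7*I/305556 + 343626*(-2/25479) = -7*I/305556 - 229084/8493 = -229084/8493 - 7*I/305556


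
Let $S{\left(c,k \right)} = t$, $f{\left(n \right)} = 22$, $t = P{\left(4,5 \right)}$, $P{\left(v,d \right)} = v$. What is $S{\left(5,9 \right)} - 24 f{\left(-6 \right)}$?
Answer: $-524$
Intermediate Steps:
$t = 4$
$S{\left(c,k \right)} = 4$
$S{\left(5,9 \right)} - 24 f{\left(-6 \right)} = 4 - 528 = -524$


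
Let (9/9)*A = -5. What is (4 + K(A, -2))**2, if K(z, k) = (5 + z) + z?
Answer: 1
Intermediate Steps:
A = -5
K(z, k) = 5 + 2*z
(4 + K(A, -2))**2 = (4 + (5 + 2*(-5)))**2 = (4 + (5 - 10))**2 = (4 - 5)**2 = (-1)**2 = 1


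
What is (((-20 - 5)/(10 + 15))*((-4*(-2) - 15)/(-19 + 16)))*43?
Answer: -301/3 ≈ -100.33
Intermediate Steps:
(((-20 - 5)/(10 + 15))*((-4*(-2) - 15)/(-19 + 16)))*43 = ((-25/25)*((8 - 15)/(-3)))*43 = ((-25*1/25)*(-7*(-1/3)))*43 = -1*7/3*43 = -7/3*43 = -301/3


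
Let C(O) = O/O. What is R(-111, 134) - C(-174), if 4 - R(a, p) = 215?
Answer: -212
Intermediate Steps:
R(a, p) = -211 (R(a, p) = 4 - 1*215 = 4 - 215 = -211)
C(O) = 1
R(-111, 134) - C(-174) = -211 - 1*1 = -211 - 1 = -212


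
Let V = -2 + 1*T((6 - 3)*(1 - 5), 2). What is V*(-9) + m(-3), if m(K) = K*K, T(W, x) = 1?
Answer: 18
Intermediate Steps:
m(K) = K²
V = -1 (V = -2 + 1*1 = -2 + 1 = -1)
V*(-9) + m(-3) = -1*(-9) + (-3)² = 9 + 9 = 18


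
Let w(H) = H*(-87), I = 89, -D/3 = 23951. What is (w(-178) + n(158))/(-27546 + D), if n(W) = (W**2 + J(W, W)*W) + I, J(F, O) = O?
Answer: -65503/99399 ≈ -0.65899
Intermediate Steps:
D = -71853 (D = -3*23951 = -71853)
w(H) = -87*H
n(W) = 89 + 2*W**2 (n(W) = (W**2 + W*W) + 89 = (W**2 + W**2) + 89 = 2*W**2 + 89 = 89 + 2*W**2)
(w(-178) + n(158))/(-27546 + D) = (-87*(-178) + (89 + 2*158**2))/(-27546 - 71853) = (15486 + (89 + 2*24964))/(-99399) = (15486 + (89 + 49928))*(-1/99399) = (15486 + 50017)*(-1/99399) = 65503*(-1/99399) = -65503/99399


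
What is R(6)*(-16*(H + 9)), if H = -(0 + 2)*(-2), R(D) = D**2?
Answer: -7488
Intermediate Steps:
H = 4 (H = -2*(-2) = -1*(-4) = 4)
R(6)*(-16*(H + 9)) = 6**2*(-16*(4 + 9)) = 36*(-16*13) = 36*(-208) = -7488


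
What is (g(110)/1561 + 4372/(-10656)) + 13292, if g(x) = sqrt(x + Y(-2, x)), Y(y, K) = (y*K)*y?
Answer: 35408795/2664 + 5*sqrt(22)/1561 ≈ 13292.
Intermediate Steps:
Y(y, K) = K*y**2 (Y(y, K) = (K*y)*y = K*y**2)
g(x) = sqrt(5)*sqrt(x) (g(x) = sqrt(x + x*(-2)**2) = sqrt(x + x*4) = sqrt(x + 4*x) = sqrt(5*x) = sqrt(5)*sqrt(x))
(g(110)/1561 + 4372/(-10656)) + 13292 = ((sqrt(5)*sqrt(110))/1561 + 4372/(-10656)) + 13292 = ((5*sqrt(22))*(1/1561) + 4372*(-1/10656)) + 13292 = (5*sqrt(22)/1561 - 1093/2664) + 13292 = (-1093/2664 + 5*sqrt(22)/1561) + 13292 = 35408795/2664 + 5*sqrt(22)/1561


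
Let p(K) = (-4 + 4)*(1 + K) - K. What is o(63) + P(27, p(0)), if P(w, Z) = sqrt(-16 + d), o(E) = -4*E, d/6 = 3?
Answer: -252 + sqrt(2) ≈ -250.59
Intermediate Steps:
d = 18 (d = 6*3 = 18)
p(K) = -K (p(K) = 0*(1 + K) - K = 0 - K = -K)
P(w, Z) = sqrt(2) (P(w, Z) = sqrt(-16 + 18) = sqrt(2))
o(63) + P(27, p(0)) = -4*63 + sqrt(2) = -252 + sqrt(2)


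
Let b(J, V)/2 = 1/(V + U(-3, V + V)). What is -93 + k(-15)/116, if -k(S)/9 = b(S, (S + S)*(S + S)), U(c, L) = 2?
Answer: -4865397/52316 ≈ -93.000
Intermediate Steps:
b(J, V) = 2/(2 + V) (b(J, V) = 2/(V + 2) = 2/(2 + V))
k(S) = -18/(2 + 4*S²) (k(S) = -18/(2 + (S + S)*(S + S)) = -18/(2 + (2*S)*(2*S)) = -18/(2 + 4*S²))
-93 + k(-15)/116 = -93 + (-9/(1 + 2*(-15)²))/116 = -93 + (-9/(1 + 2*225))/116 = -93 + (-9/(1 + 450))/116 = -93 + (-9/451)/116 = -93 + (-9*1/451)/116 = -93 + (1/116)*(-9/451) = -93 - 9/52316 = -4865397/52316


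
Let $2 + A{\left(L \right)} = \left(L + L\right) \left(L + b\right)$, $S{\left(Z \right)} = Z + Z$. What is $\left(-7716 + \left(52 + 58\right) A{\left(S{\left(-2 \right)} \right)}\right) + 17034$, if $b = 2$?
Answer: $10858$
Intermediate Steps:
$S{\left(Z \right)} = 2 Z$
$A{\left(L \right)} = -2 + 2 L \left(2 + L\right)$ ($A{\left(L \right)} = -2 + \left(L + L\right) \left(L + 2\right) = -2 + 2 L \left(2 + L\right)$)
$\left(-7716 + \left(52 + 58\right) A{\left(S{\left(-2 \right)} \right)}\right) + 17034 = \left(-7716 + \left(52 + 58\right) \left(-2 + 2 \left(2 \left(-2\right)\right)^{2} + 4 \cdot 2 \left(-2\right)\right)\right) + 17034 = \left(-7716 + 110 \left(-2 + 2 \left(-4\right)^{2} + 4 \left(-4\right)\right)\right) + 17034 = \left(-7716 + 110 \left(-2 + 2 \cdot 16 - 16\right)\right) + 17034 = \left(-7716 + 110 \left(-2 + 32 - 16\right)\right) + 17034 = \left(-7716 + 110 \cdot 14\right) + 17034 = \left(-7716 + 1540\right) + 17034 = -6176 + 17034 = 10858$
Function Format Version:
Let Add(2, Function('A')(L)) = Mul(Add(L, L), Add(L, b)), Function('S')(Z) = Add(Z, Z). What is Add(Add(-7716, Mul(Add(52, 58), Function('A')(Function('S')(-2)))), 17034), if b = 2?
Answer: 10858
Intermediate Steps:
Function('S')(Z) = Mul(2, Z)
Function('A')(L) = Add(-2, Mul(2, L, Add(2, L))) (Function('A')(L) = Add(-2, Mul(Add(L, L), Add(L, 2))) = Add(-2, Mul(Mul(2, L), Add(2, L))) = Add(-2, Mul(2, L, Add(2, L))))
Add(Add(-7716, Mul(Add(52, 58), Function('A')(Function('S')(-2)))), 17034) = Add(Add(-7716, Mul(Add(52, 58), Add(-2, Mul(2, Pow(Mul(2, -2), 2)), Mul(4, Mul(2, -2))))), 17034) = Add(Add(-7716, Mul(110, Add(-2, Mul(2, Pow(-4, 2)), Mul(4, -4)))), 17034) = Add(Add(-7716, Mul(110, Add(-2, Mul(2, 16), -16))), 17034) = Add(Add(-7716, Mul(110, Add(-2, 32, -16))), 17034) = Add(Add(-7716, Mul(110, 14)), 17034) = Add(Add(-7716, 1540), 17034) = Add(-6176, 17034) = 10858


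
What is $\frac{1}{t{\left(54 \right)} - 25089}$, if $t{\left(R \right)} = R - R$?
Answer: $- \frac{1}{25089} \approx -3.9858 \cdot 10^{-5}$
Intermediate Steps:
$t{\left(R \right)} = 0$
$\frac{1}{t{\left(54 \right)} - 25089} = \frac{1}{0 - 25089} = \frac{1}{-25089} = - \frac{1}{25089}$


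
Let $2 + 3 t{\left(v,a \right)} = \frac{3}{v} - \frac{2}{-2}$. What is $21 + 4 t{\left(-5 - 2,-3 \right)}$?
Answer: $\frac{401}{21} \approx 19.095$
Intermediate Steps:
$t{\left(v,a \right)} = - \frac{1}{3} + \frac{1}{v}$ ($t{\left(v,a \right)} = - \frac{2}{3} + \frac{\frac{3}{v} - \frac{2}{-2}}{3} = - \frac{2}{3} + \frac{\frac{3}{v} - -1}{3} = - \frac{2}{3} + \frac{\frac{3}{v} + 1}{3} = - \frac{2}{3} + \frac{1 + \frac{3}{v}}{3} = - \frac{2}{3} + \left(\frac{1}{3} + \frac{1}{v}\right) = - \frac{1}{3} + \frac{1}{v}$)
$21 + 4 t{\left(-5 - 2,-3 \right)} = 21 + 4 \frac{3 - \left(-5 - 2\right)}{3 \left(-5 - 2\right)} = 21 + 4 \frac{3 - -7}{3 \left(-7\right)} = 21 + 4 \cdot \frac{1}{3} \left(- \frac{1}{7}\right) \left(3 + 7\right) = 21 + 4 \cdot \frac{1}{3} \left(- \frac{1}{7}\right) 10 = 21 + 4 \left(- \frac{10}{21}\right) = 21 - \frac{40}{21} = \frac{401}{21}$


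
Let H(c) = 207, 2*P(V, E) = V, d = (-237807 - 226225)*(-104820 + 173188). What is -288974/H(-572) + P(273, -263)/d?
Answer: -18335365493716159/13134125067264 ≈ -1396.0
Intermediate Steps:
d = -31724939776 (d = -464032*68368 = -31724939776)
P(V, E) = V/2
-288974/H(-572) + P(273, -263)/d = -288974/207 + ((½)*273)/(-31724939776) = -288974*1/207 + (273/2)*(-1/31724939776) = -288974/207 - 273/63449879552 = -18335365493716159/13134125067264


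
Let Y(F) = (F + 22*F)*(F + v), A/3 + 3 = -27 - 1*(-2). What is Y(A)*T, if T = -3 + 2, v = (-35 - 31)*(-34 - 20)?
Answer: 6723360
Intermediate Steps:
v = 3564 (v = -66*(-54) = 3564)
T = -1
A = -84 (A = -9 + 3*(-27 - 1*(-2)) = -9 + 3*(-27 + 2) = -9 + 3*(-25) = -9 - 75 = -84)
Y(F) = 23*F*(3564 + F) (Y(F) = (F + 22*F)*(F + 3564) = (23*F)*(3564 + F) = 23*F*(3564 + F))
Y(A)*T = (23*(-84)*(3564 - 84))*(-1) = (23*(-84)*3480)*(-1) = -6723360*(-1) = 6723360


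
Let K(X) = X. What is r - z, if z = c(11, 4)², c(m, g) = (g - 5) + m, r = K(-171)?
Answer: -271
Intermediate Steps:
r = -171
c(m, g) = -5 + g + m (c(m, g) = (-5 + g) + m = -5 + g + m)
z = 100 (z = (-5 + 4 + 11)² = 10² = 100)
r - z = -171 - 1*100 = -171 - 100 = -271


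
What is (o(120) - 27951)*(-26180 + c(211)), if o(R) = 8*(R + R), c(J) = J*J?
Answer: -477434571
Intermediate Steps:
c(J) = J²
o(R) = 16*R (o(R) = 8*(2*R) = 16*R)
(o(120) - 27951)*(-26180 + c(211)) = (16*120 - 27951)*(-26180 + 211²) = (1920 - 27951)*(-26180 + 44521) = -26031*18341 = -477434571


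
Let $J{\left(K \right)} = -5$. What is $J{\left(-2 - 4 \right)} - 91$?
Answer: $-96$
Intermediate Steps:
$J{\left(-2 - 4 \right)} - 91 = -5 - 91 = -96$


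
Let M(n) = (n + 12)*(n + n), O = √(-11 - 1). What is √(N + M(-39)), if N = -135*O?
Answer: 3*√(234 - 30*I*√3) ≈ 46.17 - 5.0645*I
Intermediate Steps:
O = 2*I*√3 (O = √(-12) = 2*I*√3 ≈ 3.4641*I)
N = -270*I*√3 ≈ -467.65*I
M(n) = 2*n*(12 + n) (M(n) = (12 + n)*(2*n) = 2*n*(12 + n))
√(N + M(-39)) = √(-270*I*√3 + 2*(-39)*(12 - 39)) = √(-270*I*√3 + 2*(-39)*(-27)) = √(-270*I*√3 + 2106) = √(2106 - 270*I*√3)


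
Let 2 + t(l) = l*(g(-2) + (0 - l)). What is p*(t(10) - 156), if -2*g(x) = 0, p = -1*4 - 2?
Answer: 1548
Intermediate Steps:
p = -6 (p = -4 - 2 = -6)
g(x) = 0 (g(x) = -½*0 = 0)
t(l) = -2 - l² (t(l) = -2 + l*(0 + (0 - l)) = -2 + l*(0 - l) = -2 + l*(-l) = -2 - l²)
p*(t(10) - 156) = -6*((-2 - 1*10²) - 156) = -6*((-2 - 1*100) - 156) = -6*((-2 - 100) - 156) = -6*(-102 - 156) = -6*(-258) = 1548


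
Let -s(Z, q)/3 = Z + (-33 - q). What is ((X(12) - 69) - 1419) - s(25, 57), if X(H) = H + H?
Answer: -1659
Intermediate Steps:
X(H) = 2*H
s(Z, q) = 99 - 3*Z + 3*q (s(Z, q) = -3*(Z + (-33 - q)) = -3*(-33 + Z - q) = 99 - 3*Z + 3*q)
((X(12) - 69) - 1419) - s(25, 57) = ((2*12 - 69) - 1419) - (99 - 3*25 + 3*57) = ((24 - 69) - 1419) - (99 - 75 + 171) = (-45 - 1419) - 1*195 = -1464 - 195 = -1659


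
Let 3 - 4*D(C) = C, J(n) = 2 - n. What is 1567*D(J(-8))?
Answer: -10969/4 ≈ -2742.3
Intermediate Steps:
D(C) = 3/4 - C/4
1567*D(J(-8)) = 1567*(3/4 - (2 - 1*(-8))/4) = 1567*(3/4 - (2 + 8)/4) = 1567*(3/4 - 1/4*10) = 1567*(3/4 - 5/2) = 1567*(-7/4) = -10969/4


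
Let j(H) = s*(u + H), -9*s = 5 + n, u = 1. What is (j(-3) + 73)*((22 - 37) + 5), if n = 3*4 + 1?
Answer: -770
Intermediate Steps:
n = 13 (n = 12 + 1 = 13)
s = -2 (s = -(5 + 13)/9 = -1/9*18 = -2)
j(H) = -2 - 2*H (j(H) = -2*(1 + H) = -2 - 2*H)
(j(-3) + 73)*((22 - 37) + 5) = ((-2 - 2*(-3)) + 73)*((22 - 37) + 5) = ((-2 + 6) + 73)*(-15 + 5) = (4 + 73)*(-10) = 77*(-10) = -770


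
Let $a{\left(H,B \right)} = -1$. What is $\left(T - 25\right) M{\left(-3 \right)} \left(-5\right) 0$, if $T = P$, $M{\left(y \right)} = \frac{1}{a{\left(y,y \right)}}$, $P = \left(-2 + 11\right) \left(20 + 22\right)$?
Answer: $0$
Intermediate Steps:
$P = 378$ ($P = 9 \cdot 42 = 378$)
$M{\left(y \right)} = -1$ ($M{\left(y \right)} = \frac{1}{-1} = -1$)
$T = 378$
$\left(T - 25\right) M{\left(-3 \right)} \left(-5\right) 0 = \left(378 - 25\right) \left(-1\right) \left(-5\right) 0 = 353 \cdot 5 \cdot 0 = 353 \cdot 0 = 0$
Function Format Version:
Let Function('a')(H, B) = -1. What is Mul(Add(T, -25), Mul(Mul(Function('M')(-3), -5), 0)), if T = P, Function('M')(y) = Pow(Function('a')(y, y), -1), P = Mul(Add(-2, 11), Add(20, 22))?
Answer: 0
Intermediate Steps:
P = 378 (P = Mul(9, 42) = 378)
Function('M')(y) = -1 (Function('M')(y) = Pow(-1, -1) = -1)
T = 378
Mul(Add(T, -25), Mul(Mul(Function('M')(-3), -5), 0)) = Mul(Add(378, -25), Mul(Mul(-1, -5), 0)) = Mul(353, Mul(5, 0)) = Mul(353, 0) = 0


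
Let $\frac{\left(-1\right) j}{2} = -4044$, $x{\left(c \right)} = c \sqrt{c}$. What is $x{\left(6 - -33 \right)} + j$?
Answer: $8088 + 39 \sqrt{39} \approx 8331.6$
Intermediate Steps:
$x{\left(c \right)} = c^{\frac{3}{2}}$
$j = 8088$ ($j = \left(-2\right) \left(-4044\right) = 8088$)
$x{\left(6 - -33 \right)} + j = \left(6 - -33\right)^{\frac{3}{2}} + 8088 = \left(6 + 33\right)^{\frac{3}{2}} + 8088 = 39^{\frac{3}{2}} + 8088 = 39 \sqrt{39} + 8088 = 8088 + 39 \sqrt{39}$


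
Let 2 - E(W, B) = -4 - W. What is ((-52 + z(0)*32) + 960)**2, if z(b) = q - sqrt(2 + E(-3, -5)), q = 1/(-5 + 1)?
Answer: 815120 - 57600*sqrt(5) ≈ 6.8632e+5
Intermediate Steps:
E(W, B) = 6 + W (E(W, B) = 2 - (-4 - W) = 2 + (4 + W) = 6 + W)
q = -1/4 (q = 1/(-4) = -1/4 ≈ -0.25000)
z(b) = -1/4 - sqrt(5) (z(b) = -1/4 - sqrt(2 + (6 - 3)) = -1/4 - sqrt(2 + 3) = -1/4 - sqrt(5))
((-52 + z(0)*32) + 960)**2 = ((-52 + (-1/4 - sqrt(5))*32) + 960)**2 = ((-52 + (-8 - 32*sqrt(5))) + 960)**2 = ((-60 - 32*sqrt(5)) + 960)**2 = (900 - 32*sqrt(5))**2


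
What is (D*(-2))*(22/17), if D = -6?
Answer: 264/17 ≈ 15.529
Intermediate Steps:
(D*(-2))*(22/17) = (-6*(-2))*(22/17) = 12*(22*(1/17)) = 12*(22/17) = 264/17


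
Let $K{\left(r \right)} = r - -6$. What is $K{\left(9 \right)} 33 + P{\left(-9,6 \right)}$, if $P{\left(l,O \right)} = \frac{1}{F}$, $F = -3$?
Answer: $\frac{1484}{3} \approx 494.67$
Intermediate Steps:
$P{\left(l,O \right)} = - \frac{1}{3}$ ($P{\left(l,O \right)} = \frac{1}{-3} = - \frac{1}{3}$)
$K{\left(r \right)} = 6 + r$ ($K{\left(r \right)} = r + 6 = 6 + r$)
$K{\left(9 \right)} 33 + P{\left(-9,6 \right)} = \left(6 + 9\right) 33 - \frac{1}{3} = 15 \cdot 33 - \frac{1}{3} = 495 - \frac{1}{3} = \frac{1484}{3}$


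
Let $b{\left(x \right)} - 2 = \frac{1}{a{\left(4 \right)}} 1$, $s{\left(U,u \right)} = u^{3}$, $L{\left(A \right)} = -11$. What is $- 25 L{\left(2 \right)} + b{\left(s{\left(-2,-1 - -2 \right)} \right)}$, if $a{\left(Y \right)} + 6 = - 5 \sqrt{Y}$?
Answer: $\frac{4431}{16} \approx 276.94$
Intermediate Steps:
$a{\left(Y \right)} = -6 - 5 \sqrt{Y}$
$b{\left(x \right)} = \frac{31}{16}$ ($b{\left(x \right)} = 2 + \frac{1}{-6 - 5 \sqrt{4}} \cdot 1 = 2 + \frac{1}{-6 - 10} \cdot 1 = 2 + \frac{1}{-16} \cdot 1 = 2 - \frac{1}{16} = \frac{31}{16}$)
$- 25 L{\left(2 \right)} + b{\left(s{\left(-2,-1 - -2 \right)} \right)} = \left(-25\right) \left(-11\right) + \frac{31}{16} = 275 + \frac{31}{16} = \frac{4431}{16}$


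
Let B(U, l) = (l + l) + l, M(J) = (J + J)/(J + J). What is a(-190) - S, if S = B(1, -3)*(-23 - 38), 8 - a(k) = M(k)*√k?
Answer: -541 - I*√190 ≈ -541.0 - 13.784*I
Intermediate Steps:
M(J) = 1 (M(J) = (2*J)/((2*J)) = (2*J)*(1/(2*J)) = 1)
a(k) = 8 - √k
B(U, l) = 3*l (B(U, l) = 2*l + l = 3*l)
S = 549 (S = (3*(-3))*(-23 - 38) = -9*(-61) = 549)
a(-190) - S = (8 - √(-190)) - 1*549 = (8 - I*√190) - 549 = -541 - I*√190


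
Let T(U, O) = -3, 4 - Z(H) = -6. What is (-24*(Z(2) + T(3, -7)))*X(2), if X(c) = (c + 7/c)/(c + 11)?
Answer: -924/13 ≈ -71.077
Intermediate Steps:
Z(H) = 10 (Z(H) = 4 - 1*(-6) = 4 + 6 = 10)
X(c) = (c + 7/c)/(11 + c)
(-24*(Z(2) + T(3, -7)))*X(2) = (-24*(10 - 3))*((7 + 2**2)/(2*(11 + 2))) = (-24*7)*((1/2)*(7 + 4)/13) = -84*11/13 = -168*11/26 = -924/13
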